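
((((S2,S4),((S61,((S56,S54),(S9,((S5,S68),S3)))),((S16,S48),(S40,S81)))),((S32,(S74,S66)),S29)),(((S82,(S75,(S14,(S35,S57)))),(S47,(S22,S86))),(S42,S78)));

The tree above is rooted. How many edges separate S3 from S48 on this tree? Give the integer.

8

The MRCA of S3 and S48 is the node subtending ((S61,((S56,S54),(S9,((S5,S68),S3)))),((S16,S48),(S40,S81))).
From S3 up to that node: 5 branches. From S48 up to the same node: 3 branches. Total: 5 + 3 = 8.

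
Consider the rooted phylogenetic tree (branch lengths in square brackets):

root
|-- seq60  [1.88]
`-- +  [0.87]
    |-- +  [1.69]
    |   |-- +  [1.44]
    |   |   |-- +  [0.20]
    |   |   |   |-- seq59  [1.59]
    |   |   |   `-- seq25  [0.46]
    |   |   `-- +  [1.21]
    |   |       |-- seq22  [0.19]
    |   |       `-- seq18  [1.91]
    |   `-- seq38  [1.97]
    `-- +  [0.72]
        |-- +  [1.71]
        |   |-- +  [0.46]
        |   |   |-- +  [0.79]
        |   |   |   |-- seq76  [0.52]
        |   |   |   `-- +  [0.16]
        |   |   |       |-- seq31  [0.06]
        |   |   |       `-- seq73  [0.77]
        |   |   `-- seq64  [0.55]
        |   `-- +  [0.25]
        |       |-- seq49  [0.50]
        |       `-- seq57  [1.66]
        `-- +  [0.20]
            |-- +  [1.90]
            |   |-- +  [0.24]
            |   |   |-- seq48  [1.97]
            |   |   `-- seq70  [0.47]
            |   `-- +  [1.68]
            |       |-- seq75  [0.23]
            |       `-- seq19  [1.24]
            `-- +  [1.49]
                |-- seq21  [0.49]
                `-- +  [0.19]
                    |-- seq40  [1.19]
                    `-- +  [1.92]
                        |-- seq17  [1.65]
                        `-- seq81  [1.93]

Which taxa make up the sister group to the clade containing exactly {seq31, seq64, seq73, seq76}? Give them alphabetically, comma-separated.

The clade containing exactly {seq31, seq64, seq73, seq76} attaches to the tree at the node subtending (((seq76,(seq31,seq73)),seq64),(seq49,seq57)).
The other lineage descending from that same node — the sister group — is (seq49,seq57); its 2 tips in alphabetical order are the answer.

seq49, seq57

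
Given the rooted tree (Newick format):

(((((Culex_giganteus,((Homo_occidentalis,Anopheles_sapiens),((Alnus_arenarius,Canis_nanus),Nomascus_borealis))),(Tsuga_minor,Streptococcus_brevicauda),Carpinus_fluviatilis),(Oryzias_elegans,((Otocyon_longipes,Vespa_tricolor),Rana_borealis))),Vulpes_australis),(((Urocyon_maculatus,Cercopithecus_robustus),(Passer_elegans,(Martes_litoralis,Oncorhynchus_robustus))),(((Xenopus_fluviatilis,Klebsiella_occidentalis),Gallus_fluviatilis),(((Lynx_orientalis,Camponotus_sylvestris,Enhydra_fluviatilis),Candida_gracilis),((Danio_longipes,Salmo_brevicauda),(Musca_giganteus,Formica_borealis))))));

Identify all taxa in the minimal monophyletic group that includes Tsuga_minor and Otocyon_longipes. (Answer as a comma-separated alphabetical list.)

Tracing Tsuga_minor: it sits inside (Tsuga_minor,Streptococcus_brevicauda).
Tracing Otocyon_longipes: it sits inside (Otocyon_longipes,Vespa_tricolor).
The smallest clade enclosing both is (((Culex_giganteus,((Homo_occidentalis,Anopheles_sapiens),((Alnus_arenarius,Canis_nanus),Nomascus_borealis))),(Tsuga_minor,Streptococcus_brevicauda),Carpinus_fluviatilis),(Oryzias_elegans,((Otocyon_longipes,Vespa_tricolor),Rana_borealis))); the answer is its 13 terminal taxa in alphabetical order.

Alnus_arenarius, Anopheles_sapiens, Canis_nanus, Carpinus_fluviatilis, Culex_giganteus, Homo_occidentalis, Nomascus_borealis, Oryzias_elegans, Otocyon_longipes, Rana_borealis, Streptococcus_brevicauda, Tsuga_minor, Vespa_tricolor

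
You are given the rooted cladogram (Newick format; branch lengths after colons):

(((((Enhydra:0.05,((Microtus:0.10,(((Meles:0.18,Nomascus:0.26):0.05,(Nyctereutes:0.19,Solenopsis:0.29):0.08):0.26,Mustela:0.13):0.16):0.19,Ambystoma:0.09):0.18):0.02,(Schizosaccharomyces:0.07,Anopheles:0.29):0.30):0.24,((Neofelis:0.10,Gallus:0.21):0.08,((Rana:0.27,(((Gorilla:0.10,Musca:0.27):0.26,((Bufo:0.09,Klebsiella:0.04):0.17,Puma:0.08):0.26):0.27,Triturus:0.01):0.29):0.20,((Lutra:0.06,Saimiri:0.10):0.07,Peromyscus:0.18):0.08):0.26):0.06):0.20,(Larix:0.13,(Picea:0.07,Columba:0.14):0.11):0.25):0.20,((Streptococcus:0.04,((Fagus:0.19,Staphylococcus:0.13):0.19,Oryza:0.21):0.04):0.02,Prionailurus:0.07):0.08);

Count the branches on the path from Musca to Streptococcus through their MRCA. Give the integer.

12

The MRCA of Musca and Streptococcus is the root of the tree.
From Musca up to that node: 9 branches. From Streptococcus up to the same node: 3 branches. Total: 9 + 3 = 12.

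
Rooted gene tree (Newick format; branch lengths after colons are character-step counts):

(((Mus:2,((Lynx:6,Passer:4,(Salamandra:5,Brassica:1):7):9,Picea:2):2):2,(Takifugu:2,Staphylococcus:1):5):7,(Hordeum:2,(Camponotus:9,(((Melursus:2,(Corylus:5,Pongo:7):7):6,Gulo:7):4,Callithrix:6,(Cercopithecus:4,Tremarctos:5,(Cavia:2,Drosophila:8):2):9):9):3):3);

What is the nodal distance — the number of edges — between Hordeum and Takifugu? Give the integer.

The MRCA of Hordeum and Takifugu is the root of the tree.
From Hordeum up to that node: 2 branches. From Takifugu up to the same node: 3 branches. Total: 2 + 3 = 5.

5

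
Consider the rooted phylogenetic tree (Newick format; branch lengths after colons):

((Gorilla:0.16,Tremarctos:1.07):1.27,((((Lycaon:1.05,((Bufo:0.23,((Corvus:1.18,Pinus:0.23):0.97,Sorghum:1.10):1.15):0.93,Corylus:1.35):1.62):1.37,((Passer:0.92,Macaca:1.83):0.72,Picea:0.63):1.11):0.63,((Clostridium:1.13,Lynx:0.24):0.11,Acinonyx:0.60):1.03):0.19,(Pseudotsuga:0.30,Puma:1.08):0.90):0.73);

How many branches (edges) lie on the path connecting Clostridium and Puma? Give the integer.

The MRCA of Clostridium and Puma is the node subtending ((((Lycaon,((Bufo,((Corvus,Pinus),Sorghum)),Corylus)),((Passer,Macaca),Picea)),((Clostridium,Lynx),Acinonyx)),(Pseudotsuga,Puma)).
From Clostridium up to that node: 4 branches. From Puma up to the same node: 2 branches. Total: 4 + 2 = 6.

6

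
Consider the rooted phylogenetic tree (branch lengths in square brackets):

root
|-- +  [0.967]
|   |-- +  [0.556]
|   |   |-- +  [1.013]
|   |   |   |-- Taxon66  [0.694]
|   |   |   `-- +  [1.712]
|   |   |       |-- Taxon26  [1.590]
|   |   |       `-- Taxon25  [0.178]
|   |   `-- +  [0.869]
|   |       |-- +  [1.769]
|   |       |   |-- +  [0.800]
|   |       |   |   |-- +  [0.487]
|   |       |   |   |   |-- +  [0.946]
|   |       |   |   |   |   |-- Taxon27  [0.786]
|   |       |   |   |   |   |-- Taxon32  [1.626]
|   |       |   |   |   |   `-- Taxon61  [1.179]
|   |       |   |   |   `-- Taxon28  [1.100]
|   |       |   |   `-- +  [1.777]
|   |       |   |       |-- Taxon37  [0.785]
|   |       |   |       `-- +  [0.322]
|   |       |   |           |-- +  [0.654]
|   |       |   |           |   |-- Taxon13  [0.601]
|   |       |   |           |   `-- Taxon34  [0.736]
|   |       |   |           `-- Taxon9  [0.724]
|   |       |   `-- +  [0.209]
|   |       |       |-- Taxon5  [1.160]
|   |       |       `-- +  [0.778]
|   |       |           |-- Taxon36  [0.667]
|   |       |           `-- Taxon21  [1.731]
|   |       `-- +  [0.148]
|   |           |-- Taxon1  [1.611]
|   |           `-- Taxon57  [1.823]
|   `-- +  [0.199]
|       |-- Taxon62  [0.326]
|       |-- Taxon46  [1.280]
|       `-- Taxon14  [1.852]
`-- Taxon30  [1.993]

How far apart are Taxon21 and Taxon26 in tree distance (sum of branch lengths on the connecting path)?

The path runs Taxon21 → … → MRCA → … → Taxon26; the MRCA is the node subtending ((Taxon66,(Taxon26,Taxon25)),(((((Taxon27,Taxon32,Taxon61),Taxon28),(Taxon37,((Taxon13,Taxon34),Taxon9))),(Taxon5,(Taxon36,Taxon21))),(Taxon1,Taxon57))).
Branch lengths along that path: 1.731 + 0.778 + 0.209 + 1.769 + 0.869 + 1.013 + 1.712 + 1.590 = 9.671.

9.671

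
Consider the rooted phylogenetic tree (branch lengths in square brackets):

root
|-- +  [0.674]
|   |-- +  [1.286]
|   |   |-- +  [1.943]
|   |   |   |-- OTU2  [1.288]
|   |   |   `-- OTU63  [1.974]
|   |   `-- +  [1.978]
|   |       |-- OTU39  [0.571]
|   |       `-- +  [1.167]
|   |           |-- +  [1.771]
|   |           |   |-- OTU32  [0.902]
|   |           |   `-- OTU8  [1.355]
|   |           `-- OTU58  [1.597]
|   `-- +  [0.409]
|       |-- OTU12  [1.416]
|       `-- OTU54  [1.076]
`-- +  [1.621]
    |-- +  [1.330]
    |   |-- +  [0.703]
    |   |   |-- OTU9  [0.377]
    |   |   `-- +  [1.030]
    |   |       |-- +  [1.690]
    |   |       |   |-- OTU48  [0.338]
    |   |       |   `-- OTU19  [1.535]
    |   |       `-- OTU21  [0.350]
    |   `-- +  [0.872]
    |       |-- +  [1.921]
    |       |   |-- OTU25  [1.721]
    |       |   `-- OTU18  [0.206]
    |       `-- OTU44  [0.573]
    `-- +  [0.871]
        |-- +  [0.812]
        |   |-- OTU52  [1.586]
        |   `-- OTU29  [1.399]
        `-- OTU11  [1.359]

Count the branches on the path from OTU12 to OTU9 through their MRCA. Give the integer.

The MRCA of OTU12 and OTU9 is the root of the tree.
From OTU12 up to that node: 3 branches. From OTU9 up to the same node: 4 branches. Total: 3 + 4 = 7.

7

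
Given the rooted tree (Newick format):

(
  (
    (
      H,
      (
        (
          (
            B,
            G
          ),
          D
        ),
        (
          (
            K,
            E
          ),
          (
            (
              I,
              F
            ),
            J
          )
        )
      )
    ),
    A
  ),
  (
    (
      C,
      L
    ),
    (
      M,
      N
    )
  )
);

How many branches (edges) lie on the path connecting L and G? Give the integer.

9

The MRCA of L and G is the root of the tree.
From L up to that node: 3 branches. From G up to the same node: 6 branches. Total: 3 + 6 = 9.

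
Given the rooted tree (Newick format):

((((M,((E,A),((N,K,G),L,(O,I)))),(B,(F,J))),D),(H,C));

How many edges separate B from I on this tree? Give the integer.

7

The MRCA of B and I is the node subtending ((M,((E,A),((N,K,G),L,(O,I)))),(B,(F,J))).
From B up to that node: 2 branches. From I up to the same node: 5 branches. Total: 2 + 5 = 7.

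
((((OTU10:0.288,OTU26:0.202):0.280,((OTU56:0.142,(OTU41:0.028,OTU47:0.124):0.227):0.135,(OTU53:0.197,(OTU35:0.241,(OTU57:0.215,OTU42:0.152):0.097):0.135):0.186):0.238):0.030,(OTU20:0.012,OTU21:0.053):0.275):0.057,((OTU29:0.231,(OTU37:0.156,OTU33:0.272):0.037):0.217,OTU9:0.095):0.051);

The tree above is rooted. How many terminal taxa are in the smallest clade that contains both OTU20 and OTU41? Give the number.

11

The MRCA of OTU20 and OTU41 is the node subtending (((OTU10,OTU26),((OTU56,(OTU41,OTU47)),(OTU53,(OTU35,(OTU57,OTU42))))),(OTU20,OTU21)).
That clade contains 11 terminal taxa: OTU10, OTU20, OTU21, OTU26, OTU35, OTU41, OTU42, OTU47, OTU53, OTU56, OTU57.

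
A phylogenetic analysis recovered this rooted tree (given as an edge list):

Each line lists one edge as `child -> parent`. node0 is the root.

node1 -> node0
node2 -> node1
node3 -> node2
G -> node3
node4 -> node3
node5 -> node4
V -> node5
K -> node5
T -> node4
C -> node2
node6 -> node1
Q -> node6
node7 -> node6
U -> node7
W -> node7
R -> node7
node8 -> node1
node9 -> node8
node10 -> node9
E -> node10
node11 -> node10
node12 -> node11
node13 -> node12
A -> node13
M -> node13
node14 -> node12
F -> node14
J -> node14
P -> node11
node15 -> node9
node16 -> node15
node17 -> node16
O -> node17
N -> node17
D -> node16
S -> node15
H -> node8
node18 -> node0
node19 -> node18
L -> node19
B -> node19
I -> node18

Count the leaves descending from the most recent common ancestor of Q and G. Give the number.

20

The MRCA of Q and G is the node subtending (((G,((V,K),T)),C),(Q,(U,W,R)),(((E,(((A,M),(F,J)),P)),(((O,N),D),S)),H)).
That clade contains 20 terminal taxa: A, C, D, E, F, G, H, J, K, M, N, O, P, Q, R, S, T, U, V, W.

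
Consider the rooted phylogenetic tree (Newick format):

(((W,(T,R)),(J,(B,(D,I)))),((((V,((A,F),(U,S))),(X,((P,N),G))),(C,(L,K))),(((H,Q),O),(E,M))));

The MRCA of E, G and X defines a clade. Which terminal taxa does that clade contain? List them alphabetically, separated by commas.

A, C, E, F, G, H, K, L, M, N, O, P, Q, S, U, V, X

Tracing E: it sits inside (E,M).
Tracing G: it sits inside ((P,N),G).
Tracing X: it sits inside (X,((P,N),G)).
The smallest clade enclosing all 3 is ((((V,((A,F),(U,S))),(X,((P,N),G))),(C,(L,K))),(((H,Q),O),(E,M))); the answer is its 17 terminal taxa in alphabetical order.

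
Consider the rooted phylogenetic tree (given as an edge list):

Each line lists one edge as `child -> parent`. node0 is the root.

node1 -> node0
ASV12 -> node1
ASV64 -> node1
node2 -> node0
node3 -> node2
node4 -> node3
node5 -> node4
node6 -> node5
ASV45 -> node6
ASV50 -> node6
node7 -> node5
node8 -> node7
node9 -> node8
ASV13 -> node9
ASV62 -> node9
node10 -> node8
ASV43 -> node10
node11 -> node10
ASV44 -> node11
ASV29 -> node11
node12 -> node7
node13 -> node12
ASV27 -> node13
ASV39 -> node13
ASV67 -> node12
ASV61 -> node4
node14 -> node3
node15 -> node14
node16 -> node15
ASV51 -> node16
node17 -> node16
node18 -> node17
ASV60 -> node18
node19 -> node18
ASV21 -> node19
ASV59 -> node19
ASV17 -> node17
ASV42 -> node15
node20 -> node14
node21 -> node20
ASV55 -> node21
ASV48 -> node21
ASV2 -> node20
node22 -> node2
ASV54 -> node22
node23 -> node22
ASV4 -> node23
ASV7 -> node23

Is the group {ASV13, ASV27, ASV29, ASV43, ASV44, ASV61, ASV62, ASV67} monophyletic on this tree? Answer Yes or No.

No

The MRCA of the listed taxa subtends (((ASV45,ASV50),(((ASV13,ASV62),(ASV43,(ASV44,ASV29))),((ASV27,ASV39),ASV67))),ASV61).
That clade also contains ASV39, ASV45, ASV50, which are not in the proposed group, so the group is not monophyletic.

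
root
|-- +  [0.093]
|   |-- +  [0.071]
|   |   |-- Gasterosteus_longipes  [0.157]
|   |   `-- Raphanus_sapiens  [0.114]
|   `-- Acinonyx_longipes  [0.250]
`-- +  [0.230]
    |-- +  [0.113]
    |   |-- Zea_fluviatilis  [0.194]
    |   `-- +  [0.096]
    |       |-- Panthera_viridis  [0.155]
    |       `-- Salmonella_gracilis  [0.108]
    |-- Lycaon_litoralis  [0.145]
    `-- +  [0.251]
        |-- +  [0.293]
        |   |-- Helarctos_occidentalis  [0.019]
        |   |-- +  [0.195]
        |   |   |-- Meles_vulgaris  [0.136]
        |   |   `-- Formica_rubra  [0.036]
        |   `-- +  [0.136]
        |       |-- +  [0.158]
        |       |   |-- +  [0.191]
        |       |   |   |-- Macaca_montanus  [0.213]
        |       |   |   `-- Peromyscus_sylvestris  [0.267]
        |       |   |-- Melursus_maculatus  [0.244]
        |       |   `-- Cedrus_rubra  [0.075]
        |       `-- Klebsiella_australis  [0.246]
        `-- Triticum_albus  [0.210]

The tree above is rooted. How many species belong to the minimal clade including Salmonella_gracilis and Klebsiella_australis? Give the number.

13

The MRCA of Salmonella_gracilis and Klebsiella_australis is the node subtending ((Zea_fluviatilis,(Panthera_viridis,Salmonella_gracilis)),Lycaon_litoralis,((Helarctos_occidentalis,(Meles_vulgaris,Formica_rubra),(((Macaca_montanus,Peromyscus_sylvestris),Melursus_maculatus,Cedrus_rubra),Klebsiella_australis)),Triticum_albus)).
That clade contains 13 terminal taxa: Cedrus_rubra, Formica_rubra, Helarctos_occidentalis, Klebsiella_australis, Lycaon_litoralis, Macaca_montanus, Meles_vulgaris, Melursus_maculatus, Panthera_viridis, Peromyscus_sylvestris, Salmonella_gracilis, Triticum_albus, Zea_fluviatilis.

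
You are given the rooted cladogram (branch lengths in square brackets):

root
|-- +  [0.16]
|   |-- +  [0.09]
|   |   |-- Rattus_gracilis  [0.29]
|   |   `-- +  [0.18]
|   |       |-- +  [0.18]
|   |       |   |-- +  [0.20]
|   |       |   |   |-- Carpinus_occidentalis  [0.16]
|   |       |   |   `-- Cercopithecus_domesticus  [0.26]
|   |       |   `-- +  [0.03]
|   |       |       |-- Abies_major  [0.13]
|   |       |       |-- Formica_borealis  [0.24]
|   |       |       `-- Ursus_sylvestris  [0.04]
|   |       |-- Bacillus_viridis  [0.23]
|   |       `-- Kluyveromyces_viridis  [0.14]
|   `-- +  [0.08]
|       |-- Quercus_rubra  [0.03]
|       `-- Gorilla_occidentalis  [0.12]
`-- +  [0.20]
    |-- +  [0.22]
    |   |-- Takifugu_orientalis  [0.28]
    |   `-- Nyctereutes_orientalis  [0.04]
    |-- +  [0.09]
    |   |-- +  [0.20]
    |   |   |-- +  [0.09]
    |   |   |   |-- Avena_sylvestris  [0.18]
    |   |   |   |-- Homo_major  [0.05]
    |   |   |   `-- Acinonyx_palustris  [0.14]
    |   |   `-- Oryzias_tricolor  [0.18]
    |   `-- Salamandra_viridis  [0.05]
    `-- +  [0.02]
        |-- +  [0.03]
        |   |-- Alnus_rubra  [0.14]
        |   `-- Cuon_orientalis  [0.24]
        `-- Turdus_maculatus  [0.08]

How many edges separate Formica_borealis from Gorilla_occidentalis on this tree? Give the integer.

The MRCA of Formica_borealis and Gorilla_occidentalis is the node subtending ((Rattus_gracilis,(((Carpinus_occidentalis,Cercopithecus_domesticus),(Abies_major,Formica_borealis,Ursus_sylvestris)),Bacillus_viridis,Kluyveromyces_viridis)),(Quercus_rubra,Gorilla_occidentalis)).
From Formica_borealis up to that node: 5 branches. From Gorilla_occidentalis up to the same node: 2 branches. Total: 5 + 2 = 7.

7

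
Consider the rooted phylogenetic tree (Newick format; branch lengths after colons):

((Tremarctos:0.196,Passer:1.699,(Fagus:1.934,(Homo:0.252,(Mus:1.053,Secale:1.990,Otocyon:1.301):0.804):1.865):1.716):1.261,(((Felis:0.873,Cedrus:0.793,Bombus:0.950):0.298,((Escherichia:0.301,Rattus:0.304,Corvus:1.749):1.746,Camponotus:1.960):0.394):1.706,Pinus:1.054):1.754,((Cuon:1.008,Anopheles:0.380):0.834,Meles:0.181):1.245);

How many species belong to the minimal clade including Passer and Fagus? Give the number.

7

The MRCA of Passer and Fagus is the node subtending (Tremarctos,Passer,(Fagus,(Homo,(Mus,Secale,Otocyon)))).
That clade contains 7 terminal taxa: Fagus, Homo, Mus, Otocyon, Passer, Secale, Tremarctos.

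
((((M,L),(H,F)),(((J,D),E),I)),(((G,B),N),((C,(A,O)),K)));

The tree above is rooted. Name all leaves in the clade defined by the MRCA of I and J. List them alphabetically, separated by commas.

Tracing I: it sits inside (((J,D),E),I).
Tracing J: it sits inside (J,D).
The smallest clade enclosing both is (((J,D),E),I); the answer is its 4 terminal taxa in alphabetical order.

D, E, I, J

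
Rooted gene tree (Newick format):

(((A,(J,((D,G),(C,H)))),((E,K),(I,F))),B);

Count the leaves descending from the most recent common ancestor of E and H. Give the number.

The MRCA of E and H is the node subtending ((A,(J,((D,G),(C,H)))),((E,K),(I,F))).
That clade contains 10 terminal taxa: A, C, D, E, F, G, H, I, J, K.

10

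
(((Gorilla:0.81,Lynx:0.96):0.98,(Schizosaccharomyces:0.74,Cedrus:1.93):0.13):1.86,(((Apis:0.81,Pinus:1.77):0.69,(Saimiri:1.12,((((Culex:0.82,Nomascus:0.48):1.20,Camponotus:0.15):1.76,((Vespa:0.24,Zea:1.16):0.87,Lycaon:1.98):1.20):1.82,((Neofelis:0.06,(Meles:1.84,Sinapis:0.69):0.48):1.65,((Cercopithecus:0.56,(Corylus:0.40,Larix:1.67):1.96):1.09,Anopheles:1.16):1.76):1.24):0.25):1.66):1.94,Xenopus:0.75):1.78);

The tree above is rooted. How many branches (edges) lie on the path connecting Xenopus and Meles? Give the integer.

8

The MRCA of Xenopus and Meles is the node subtending (((Apis,Pinus),(Saimiri,((((Culex,Nomascus),Camponotus),((Vespa,Zea),Lycaon)),((Neofelis,(Meles,Sinapis)),((Cercopithecus,(Corylus,Larix)),Anopheles))))),Xenopus).
From Xenopus up to that node: 1 branch. From Meles up to the same node: 7 branches. Total: 1 + 7 = 8.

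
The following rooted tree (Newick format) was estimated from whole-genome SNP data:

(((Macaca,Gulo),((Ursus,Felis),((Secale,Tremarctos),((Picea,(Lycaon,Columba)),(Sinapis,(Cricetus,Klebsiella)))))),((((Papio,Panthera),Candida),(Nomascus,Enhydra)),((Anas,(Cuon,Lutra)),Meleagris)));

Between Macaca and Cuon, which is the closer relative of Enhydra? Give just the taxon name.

Cuon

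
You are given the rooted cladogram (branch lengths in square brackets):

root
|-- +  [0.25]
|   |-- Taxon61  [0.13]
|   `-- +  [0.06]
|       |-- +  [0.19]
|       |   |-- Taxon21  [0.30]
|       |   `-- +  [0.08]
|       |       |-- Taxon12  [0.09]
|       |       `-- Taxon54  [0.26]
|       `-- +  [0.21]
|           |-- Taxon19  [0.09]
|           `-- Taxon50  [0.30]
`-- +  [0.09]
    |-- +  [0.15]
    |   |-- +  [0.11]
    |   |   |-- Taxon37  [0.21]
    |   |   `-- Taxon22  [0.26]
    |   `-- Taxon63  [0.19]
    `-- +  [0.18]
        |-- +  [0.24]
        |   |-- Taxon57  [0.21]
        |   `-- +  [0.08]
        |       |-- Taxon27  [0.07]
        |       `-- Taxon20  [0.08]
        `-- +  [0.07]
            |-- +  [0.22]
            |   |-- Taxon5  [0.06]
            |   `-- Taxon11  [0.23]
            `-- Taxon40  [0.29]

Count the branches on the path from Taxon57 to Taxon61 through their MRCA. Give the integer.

6

The MRCA of Taxon57 and Taxon61 is the root of the tree.
From Taxon57 up to that node: 4 branches. From Taxon61 up to the same node: 2 branches. Total: 4 + 2 = 6.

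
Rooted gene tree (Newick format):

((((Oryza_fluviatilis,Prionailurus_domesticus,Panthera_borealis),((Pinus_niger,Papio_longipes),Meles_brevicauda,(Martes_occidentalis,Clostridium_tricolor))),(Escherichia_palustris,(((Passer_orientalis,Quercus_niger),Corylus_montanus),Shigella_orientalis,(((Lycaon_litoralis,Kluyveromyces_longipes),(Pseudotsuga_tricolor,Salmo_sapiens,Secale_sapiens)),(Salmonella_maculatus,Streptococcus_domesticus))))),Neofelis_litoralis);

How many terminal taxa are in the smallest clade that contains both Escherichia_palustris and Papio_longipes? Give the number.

The MRCA of Escherichia_palustris and Papio_longipes is the node subtending (((Oryza_fluviatilis,Prionailurus_domesticus,Panthera_borealis),((Pinus_niger,Papio_longipes),Meles_brevicauda,(Martes_occidentalis,Clostridium_tricolor))),(Escherichia_palustris,(((Passer_orientalis,Quercus_niger),Corylus_montanus),Shigella_orientalis,(((Lycaon_litoralis,Kluyveromyces_longipes),(Pseudotsuga_tricolor,Salmo_sapiens,Secale_sapiens)),(Salmonella_maculatus,Streptococcus_domesticus))))).
That clade contains 20 terminal taxa: Clostridium_tricolor, Corylus_montanus, Escherichia_palustris, Kluyveromyces_longipes, Lycaon_litoralis, Martes_occidentalis, Meles_brevicauda, Oryza_fluviatilis, Panthera_borealis, Papio_longipes, Passer_orientalis, Pinus_niger, Prionailurus_domesticus, Pseudotsuga_tricolor, Quercus_niger, Salmo_sapiens, Salmonella_maculatus, Secale_sapiens, Shigella_orientalis, Streptococcus_domesticus.

20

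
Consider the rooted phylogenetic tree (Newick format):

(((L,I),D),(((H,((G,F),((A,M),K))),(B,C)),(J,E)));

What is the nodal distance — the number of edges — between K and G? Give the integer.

4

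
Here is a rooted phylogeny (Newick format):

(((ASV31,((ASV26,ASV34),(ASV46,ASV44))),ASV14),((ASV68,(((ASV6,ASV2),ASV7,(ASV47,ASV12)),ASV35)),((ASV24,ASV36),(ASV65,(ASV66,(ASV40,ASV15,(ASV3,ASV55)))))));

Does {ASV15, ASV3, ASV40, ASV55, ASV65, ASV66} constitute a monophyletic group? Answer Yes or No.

Yes

The most recent common ancestor of these taxa subtends (ASV65,(ASV66,(ASV40,ASV15,(ASV3,ASV55)))).
That clade has exactly 6 tips — every listed taxon and nothing else — so the group is monophyletic.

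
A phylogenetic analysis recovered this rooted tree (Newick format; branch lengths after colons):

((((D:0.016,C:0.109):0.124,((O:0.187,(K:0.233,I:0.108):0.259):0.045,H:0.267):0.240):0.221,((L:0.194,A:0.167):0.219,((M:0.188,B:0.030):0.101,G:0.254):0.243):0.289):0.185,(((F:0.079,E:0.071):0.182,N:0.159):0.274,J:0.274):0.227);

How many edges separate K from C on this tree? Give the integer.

6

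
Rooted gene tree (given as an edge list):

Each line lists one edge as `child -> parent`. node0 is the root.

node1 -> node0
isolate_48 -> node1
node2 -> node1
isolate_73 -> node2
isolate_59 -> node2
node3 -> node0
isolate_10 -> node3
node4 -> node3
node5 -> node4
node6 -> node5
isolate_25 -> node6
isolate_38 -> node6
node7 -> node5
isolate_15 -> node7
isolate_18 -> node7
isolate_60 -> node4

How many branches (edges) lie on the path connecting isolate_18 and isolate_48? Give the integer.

7

The MRCA of isolate_18 and isolate_48 is the root of the tree.
From isolate_18 up to that node: 5 branches. From isolate_48 up to the same node: 2 branches. Total: 5 + 2 = 7.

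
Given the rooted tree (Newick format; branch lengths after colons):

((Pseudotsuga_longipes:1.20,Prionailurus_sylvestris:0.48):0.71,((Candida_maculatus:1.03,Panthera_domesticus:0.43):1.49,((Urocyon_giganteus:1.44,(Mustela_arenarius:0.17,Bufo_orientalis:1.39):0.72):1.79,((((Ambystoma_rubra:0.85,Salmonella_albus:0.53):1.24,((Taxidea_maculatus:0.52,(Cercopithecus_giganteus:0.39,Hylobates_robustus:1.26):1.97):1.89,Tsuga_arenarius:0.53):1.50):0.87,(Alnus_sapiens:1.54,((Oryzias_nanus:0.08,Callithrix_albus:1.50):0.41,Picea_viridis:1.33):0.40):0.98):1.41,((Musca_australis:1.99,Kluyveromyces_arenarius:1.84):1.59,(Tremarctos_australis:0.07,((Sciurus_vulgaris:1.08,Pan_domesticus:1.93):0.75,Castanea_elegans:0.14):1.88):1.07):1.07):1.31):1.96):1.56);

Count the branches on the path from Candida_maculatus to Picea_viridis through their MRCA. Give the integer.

The MRCA of Candida_maculatus and Picea_viridis is the node subtending ((Candida_maculatus,Panthera_domesticus),((Urocyon_giganteus,(Mustela_arenarius,Bufo_orientalis)),((((Ambystoma_rubra,Salmonella_albus),((Taxidea_maculatus,(Cercopithecus_giganteus,Hylobates_robustus)),Tsuga_arenarius)),(Alnus_sapiens,((Oryzias_nanus,Callithrix_albus),Picea_viridis))),((Musca_australis,Kluyveromyces_arenarius),(Tremarctos_australis,((Sciurus_vulgaris,Pan_domesticus),Castanea_elegans)))))).
From Candida_maculatus up to that node: 2 branches. From Picea_viridis up to the same node: 6 branches. Total: 2 + 6 = 8.

8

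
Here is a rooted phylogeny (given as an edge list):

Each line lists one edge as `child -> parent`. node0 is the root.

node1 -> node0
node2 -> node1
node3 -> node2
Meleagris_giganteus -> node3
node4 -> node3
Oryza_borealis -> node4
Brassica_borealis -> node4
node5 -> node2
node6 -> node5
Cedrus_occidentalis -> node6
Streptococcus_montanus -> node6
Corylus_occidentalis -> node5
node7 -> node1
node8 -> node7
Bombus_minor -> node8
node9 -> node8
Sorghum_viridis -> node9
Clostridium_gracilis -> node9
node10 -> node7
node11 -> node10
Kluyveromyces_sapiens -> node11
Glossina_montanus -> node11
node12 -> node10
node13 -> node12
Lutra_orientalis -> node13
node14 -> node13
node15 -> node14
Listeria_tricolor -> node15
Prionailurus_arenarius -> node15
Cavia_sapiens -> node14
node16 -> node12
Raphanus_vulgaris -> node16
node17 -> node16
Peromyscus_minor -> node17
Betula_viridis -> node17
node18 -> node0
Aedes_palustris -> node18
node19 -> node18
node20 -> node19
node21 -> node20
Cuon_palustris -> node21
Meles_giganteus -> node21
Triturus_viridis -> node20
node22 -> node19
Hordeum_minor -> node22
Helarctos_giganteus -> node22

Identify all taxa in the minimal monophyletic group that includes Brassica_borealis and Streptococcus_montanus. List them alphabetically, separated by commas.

Brassica_borealis, Cedrus_occidentalis, Corylus_occidentalis, Meleagris_giganteus, Oryza_borealis, Streptococcus_montanus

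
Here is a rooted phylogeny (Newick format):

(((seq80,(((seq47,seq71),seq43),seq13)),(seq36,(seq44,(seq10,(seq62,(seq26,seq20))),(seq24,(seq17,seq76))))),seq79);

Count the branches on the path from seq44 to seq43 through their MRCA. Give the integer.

The MRCA of seq44 and seq43 is the node subtending ((seq80,(((seq47,seq71),seq43),seq13)),(seq36,(seq44,(seq10,(seq62,(seq26,seq20))),(seq24,(seq17,seq76))))).
From seq44 up to that node: 3 branches. From seq43 up to the same node: 4 branches. Total: 3 + 4 = 7.

7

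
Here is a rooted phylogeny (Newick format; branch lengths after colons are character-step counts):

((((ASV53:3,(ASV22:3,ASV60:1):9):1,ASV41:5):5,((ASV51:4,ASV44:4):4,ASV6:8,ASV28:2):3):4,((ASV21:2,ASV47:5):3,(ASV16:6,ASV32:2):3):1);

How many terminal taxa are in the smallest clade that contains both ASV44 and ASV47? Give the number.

12

The MRCA of ASV44 and ASV47 is the root, so the clade is the entire tree.
That clade contains 12 terminal taxa: ASV16, ASV21, ASV22, ASV28, ASV32, ASV41, ASV44, ASV47, ASV51, ASV53, ASV6, ASV60.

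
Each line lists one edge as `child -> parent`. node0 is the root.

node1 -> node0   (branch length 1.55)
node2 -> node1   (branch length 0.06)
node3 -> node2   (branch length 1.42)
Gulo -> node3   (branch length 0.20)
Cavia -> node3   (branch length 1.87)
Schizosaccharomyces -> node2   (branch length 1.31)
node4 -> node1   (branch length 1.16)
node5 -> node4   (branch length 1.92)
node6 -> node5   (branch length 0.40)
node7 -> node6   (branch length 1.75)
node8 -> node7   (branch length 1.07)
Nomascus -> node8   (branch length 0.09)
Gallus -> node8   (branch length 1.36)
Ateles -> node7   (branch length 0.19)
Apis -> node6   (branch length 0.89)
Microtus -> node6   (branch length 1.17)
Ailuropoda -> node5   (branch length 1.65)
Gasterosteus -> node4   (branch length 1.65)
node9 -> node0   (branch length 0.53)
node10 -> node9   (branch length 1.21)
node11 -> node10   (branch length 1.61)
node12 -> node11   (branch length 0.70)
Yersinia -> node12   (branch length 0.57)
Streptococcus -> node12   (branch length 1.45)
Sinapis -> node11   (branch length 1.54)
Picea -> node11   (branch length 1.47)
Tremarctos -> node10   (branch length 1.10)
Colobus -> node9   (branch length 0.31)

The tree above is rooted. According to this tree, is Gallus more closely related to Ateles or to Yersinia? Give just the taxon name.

The MRCA of Gallus and Ateles subtends ((Nomascus,Gallus),Ateles) (3 taxa).
The MRCA of Gallus and Yersinia is the root, subtending the entire tree (16 taxa).
The first is nested inside the second, so Gallus shares a more recent common ancestor with Ateles.

Ateles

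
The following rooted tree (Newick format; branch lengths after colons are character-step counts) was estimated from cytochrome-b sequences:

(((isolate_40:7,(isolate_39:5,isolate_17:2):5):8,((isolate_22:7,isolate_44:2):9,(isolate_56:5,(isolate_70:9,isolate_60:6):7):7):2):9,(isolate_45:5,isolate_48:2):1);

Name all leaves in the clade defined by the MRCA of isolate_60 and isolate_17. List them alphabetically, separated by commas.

isolate_17, isolate_22, isolate_39, isolate_40, isolate_44, isolate_56, isolate_60, isolate_70

Tracing isolate_60: it sits inside (isolate_70,isolate_60).
Tracing isolate_17: it sits inside (isolate_39,isolate_17).
The smallest clade enclosing both is ((isolate_40,(isolate_39,isolate_17)),((isolate_22,isolate_44),(isolate_56,(isolate_70,isolate_60)))); the answer is its 8 terminal taxa in alphabetical order.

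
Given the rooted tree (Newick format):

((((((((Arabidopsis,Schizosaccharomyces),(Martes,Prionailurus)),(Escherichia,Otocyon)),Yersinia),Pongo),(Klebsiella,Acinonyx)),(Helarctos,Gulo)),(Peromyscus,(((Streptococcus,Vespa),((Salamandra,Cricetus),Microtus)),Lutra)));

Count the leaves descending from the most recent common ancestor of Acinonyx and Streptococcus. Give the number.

19

The MRCA of Acinonyx and Streptococcus is the root, so the clade is the entire tree.
That clade contains 19 terminal taxa: Acinonyx, Arabidopsis, Cricetus, Escherichia, Gulo, Helarctos, Klebsiella, Lutra, Martes, Microtus, Otocyon, Peromyscus, Pongo, Prionailurus, Salamandra, Schizosaccharomyces, Streptococcus, Vespa, Yersinia.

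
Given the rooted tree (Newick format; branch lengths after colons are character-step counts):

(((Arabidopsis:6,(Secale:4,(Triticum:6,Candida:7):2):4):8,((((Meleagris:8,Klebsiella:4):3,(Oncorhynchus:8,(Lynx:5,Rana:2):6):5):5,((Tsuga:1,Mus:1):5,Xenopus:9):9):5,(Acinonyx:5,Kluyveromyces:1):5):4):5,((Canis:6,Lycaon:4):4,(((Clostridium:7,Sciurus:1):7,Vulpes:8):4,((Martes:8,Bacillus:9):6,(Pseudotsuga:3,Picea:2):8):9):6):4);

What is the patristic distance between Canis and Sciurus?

28

The path runs Canis → … → MRCA → … → Sciurus; the MRCA is the node subtending ((Canis,Lycaon),(((Clostridium,Sciurus),Vulpes),((Martes,Bacillus),(Pseudotsuga,Picea)))).
Branch lengths along that path: 6 + 4 + 6 + 4 + 7 + 1 = 28.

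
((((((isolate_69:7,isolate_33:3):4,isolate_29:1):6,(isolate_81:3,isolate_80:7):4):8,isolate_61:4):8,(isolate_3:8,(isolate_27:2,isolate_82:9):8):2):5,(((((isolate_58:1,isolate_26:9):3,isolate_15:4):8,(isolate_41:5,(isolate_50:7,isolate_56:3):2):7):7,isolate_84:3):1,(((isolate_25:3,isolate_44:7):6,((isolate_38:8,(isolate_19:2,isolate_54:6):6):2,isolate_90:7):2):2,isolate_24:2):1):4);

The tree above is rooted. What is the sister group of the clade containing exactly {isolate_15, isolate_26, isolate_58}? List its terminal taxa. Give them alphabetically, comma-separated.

The clade containing exactly {isolate_15, isolate_26, isolate_58} attaches to the tree at the node subtending (((isolate_58,isolate_26),isolate_15),(isolate_41,(isolate_50,isolate_56))).
The other lineage descending from that same node — the sister group — is (isolate_41,(isolate_50,isolate_56)); its 3 tips in alphabetical order are the answer.

isolate_41, isolate_50, isolate_56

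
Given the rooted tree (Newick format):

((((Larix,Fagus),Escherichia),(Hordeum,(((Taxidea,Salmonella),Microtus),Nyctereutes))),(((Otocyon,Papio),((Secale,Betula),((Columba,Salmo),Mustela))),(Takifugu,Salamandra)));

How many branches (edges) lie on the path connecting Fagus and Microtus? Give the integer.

7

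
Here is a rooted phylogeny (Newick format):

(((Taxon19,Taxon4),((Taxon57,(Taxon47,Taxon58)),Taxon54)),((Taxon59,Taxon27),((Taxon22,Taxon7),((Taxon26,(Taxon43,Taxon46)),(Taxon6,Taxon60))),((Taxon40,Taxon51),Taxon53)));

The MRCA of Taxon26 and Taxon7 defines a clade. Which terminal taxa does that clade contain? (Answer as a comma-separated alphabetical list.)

Taxon22, Taxon26, Taxon43, Taxon46, Taxon6, Taxon60, Taxon7

Tracing Taxon26: it sits inside (Taxon26,(Taxon43,Taxon46)).
Tracing Taxon7: it sits inside (Taxon22,Taxon7).
The smallest clade enclosing both is ((Taxon22,Taxon7),((Taxon26,(Taxon43,Taxon46)),(Taxon6,Taxon60))); the answer is its 7 terminal taxa in alphabetical order.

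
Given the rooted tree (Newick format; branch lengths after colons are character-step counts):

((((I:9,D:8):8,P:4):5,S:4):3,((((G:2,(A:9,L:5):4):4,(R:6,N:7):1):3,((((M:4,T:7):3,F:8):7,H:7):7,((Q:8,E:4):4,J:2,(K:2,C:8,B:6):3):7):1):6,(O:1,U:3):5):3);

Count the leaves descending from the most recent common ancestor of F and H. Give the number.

4

The MRCA of F and H is the node subtending (((M,T),F),H).
That clade contains 4 terminal taxa: F, H, M, T.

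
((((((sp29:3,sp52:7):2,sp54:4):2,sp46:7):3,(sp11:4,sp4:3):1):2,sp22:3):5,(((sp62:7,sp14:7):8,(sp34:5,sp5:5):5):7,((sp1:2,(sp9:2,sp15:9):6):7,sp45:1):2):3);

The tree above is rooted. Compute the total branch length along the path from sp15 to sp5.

41

The path runs sp15 → … → MRCA → … → sp5; the MRCA is the node subtending (((sp62,sp14),(sp34,sp5)),((sp1,(sp9,sp15)),sp45)).
Branch lengths along that path: 9 + 6 + 7 + 2 + 7 + 5 + 5 = 41.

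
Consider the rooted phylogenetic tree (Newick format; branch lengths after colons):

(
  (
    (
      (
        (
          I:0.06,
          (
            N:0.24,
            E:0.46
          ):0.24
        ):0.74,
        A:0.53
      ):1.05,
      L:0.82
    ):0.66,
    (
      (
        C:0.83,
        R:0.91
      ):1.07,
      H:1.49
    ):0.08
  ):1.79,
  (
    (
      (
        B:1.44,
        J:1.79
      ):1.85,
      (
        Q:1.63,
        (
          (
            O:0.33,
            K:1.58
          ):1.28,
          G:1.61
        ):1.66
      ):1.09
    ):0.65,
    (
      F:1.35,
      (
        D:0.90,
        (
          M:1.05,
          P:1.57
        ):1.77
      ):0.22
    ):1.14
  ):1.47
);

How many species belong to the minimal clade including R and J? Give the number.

18

The MRCA of R and J is the root, so the clade is the entire tree.
That clade contains 18 terminal taxa: A, B, C, D, E, F, G, H, I, J, K, L, M, N, O, P, Q, R.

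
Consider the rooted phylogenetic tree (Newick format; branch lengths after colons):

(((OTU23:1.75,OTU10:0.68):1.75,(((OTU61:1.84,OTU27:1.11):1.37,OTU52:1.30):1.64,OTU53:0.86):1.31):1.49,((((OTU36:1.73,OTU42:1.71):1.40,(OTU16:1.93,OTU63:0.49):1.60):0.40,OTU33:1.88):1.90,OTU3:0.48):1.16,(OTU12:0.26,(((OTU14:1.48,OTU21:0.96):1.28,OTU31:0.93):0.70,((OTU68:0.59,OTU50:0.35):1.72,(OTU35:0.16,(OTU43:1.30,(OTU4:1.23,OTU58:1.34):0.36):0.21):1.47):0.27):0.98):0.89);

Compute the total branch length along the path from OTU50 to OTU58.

The path runs OTU50 → … → MRCA → … → OTU58; the MRCA is the node subtending ((OTU68,OTU50),(OTU35,(OTU43,(OTU4,OTU58)))).
Branch lengths along that path: 0.35 + 1.72 + 1.47 + 0.21 + 0.36 + 1.34 = 5.45.

5.45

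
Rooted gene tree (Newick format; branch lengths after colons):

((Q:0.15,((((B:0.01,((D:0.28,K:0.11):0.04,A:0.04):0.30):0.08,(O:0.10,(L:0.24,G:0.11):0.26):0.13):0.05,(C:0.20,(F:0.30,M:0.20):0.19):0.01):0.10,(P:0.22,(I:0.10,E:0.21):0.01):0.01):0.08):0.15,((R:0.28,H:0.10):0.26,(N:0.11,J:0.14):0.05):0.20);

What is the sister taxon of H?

R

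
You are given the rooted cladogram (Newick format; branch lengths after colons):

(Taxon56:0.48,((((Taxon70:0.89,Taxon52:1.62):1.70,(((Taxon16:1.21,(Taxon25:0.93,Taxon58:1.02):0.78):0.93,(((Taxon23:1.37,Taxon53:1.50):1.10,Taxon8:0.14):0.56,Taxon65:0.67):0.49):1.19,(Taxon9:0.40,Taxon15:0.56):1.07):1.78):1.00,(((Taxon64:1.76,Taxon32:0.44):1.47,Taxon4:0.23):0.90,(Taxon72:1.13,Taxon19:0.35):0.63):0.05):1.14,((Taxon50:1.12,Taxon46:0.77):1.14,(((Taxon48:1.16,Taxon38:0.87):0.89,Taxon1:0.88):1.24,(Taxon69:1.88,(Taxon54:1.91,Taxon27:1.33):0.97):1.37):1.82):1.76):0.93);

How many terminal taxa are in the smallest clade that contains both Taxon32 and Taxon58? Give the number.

16

The MRCA of Taxon32 and Taxon58 is the node subtending (((Taxon70,Taxon52),(((Taxon16,(Taxon25,Taxon58)),(((Taxon23,Taxon53),Taxon8),Taxon65)),(Taxon9,Taxon15))),(((Taxon64,Taxon32),Taxon4),(Taxon72,Taxon19))).
That clade contains 16 terminal taxa: Taxon15, Taxon16, Taxon19, Taxon23, Taxon25, Taxon32, Taxon4, Taxon52, Taxon53, Taxon58, Taxon64, Taxon65, Taxon70, Taxon72, Taxon8, Taxon9.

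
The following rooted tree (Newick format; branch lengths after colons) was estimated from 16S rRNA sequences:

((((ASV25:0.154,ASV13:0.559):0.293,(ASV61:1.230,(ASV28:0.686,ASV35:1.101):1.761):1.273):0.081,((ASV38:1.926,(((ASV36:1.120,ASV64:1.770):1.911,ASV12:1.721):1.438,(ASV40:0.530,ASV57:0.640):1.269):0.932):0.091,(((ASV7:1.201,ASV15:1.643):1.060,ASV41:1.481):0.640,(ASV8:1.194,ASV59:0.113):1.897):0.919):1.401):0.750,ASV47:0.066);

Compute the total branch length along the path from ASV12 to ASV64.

5.402

The path runs ASV12 → … → MRCA → … → ASV64; the MRCA is the node subtending ((ASV36,ASV64),ASV12).
Branch lengths along that path: 1.721 + 1.911 + 1.770 = 5.402.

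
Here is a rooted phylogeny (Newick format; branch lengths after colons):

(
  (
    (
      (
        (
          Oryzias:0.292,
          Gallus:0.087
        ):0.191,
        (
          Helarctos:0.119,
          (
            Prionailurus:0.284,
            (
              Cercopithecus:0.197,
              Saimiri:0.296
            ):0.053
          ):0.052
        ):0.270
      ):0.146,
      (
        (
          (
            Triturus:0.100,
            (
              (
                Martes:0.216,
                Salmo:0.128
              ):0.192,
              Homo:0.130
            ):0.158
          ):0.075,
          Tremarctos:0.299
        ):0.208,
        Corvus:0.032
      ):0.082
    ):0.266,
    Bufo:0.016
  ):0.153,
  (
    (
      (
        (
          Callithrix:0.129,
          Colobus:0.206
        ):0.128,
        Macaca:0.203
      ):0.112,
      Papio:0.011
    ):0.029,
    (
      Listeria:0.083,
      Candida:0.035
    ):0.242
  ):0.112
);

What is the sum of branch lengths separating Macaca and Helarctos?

1.410

The path runs Macaca → … → MRCA → … → Helarctos; the MRCA is the root of the tree.
Branch lengths along that path: 0.203 + 0.112 + 0.029 + 0.112 + 0.153 + 0.266 + 0.146 + 0.270 + 0.119 = 1.410.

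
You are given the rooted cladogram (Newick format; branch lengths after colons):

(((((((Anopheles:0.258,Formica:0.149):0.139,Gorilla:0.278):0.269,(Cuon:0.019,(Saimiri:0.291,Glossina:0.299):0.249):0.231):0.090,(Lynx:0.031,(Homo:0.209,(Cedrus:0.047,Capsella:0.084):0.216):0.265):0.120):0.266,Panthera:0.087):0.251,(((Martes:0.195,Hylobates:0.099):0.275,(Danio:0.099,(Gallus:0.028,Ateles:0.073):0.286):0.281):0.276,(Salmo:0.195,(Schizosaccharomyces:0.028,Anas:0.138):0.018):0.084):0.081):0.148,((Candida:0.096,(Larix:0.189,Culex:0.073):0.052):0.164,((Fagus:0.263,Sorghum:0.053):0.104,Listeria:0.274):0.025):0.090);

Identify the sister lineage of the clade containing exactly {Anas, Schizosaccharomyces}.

The clade containing exactly {Anas, Schizosaccharomyces} attaches to the tree at the node subtending (Salmo,(Schizosaccharomyces,Anas)).
The other lineage descending from that same node — the sister group — is the single tip Salmo.

Salmo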